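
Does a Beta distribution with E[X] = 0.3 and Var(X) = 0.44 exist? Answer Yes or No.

For any Beta, Var(X) < E[X]·(1−E[X]).
Here μ(1−μ) = 0.3×0.7 = 0.21, and 0.44 ≥ 0.21.

No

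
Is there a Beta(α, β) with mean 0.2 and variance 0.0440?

Yes

The Beta variance bound is σ² < μ(1−μ).
Here μ(1−μ) = 0.2×0.8 = 0.16, and 0.0440 < 0.16.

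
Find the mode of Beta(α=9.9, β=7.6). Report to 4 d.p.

0.5742

The density x^(α−1)(1−x)^(β−1) is maximised at (α−1)/(α+β−2) = 8.9/15.5 = 0.5742.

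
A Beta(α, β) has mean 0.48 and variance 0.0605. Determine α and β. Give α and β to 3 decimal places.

By moment matching, α+β = μ(1−μ)/σ² − 1 = (0.48·0.52)/0.0605 − 1 = 4.1256 − 1 = 3.1256.
Since α/(α+β) = μ, α = 0.48·3.1256 = 1.500 and β = 0.52·3.1256 = 1.625.

α = 1.500, β = 1.625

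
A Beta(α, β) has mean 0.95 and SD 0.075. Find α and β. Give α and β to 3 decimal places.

Variance = 0.075² = 0.005625. The moment-matching identity α+β = μ(1−μ)/Var − 1 gives
α+β = 0.0475/0.005625 − 1 = 7.4444, so α = μ·7.4444 = 7.072 and β = (1−μ)·7.4444 = 0.372.

α = 7.072, β = 0.372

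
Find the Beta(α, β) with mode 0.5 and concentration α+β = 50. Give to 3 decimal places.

α = 25.000, β = 25.000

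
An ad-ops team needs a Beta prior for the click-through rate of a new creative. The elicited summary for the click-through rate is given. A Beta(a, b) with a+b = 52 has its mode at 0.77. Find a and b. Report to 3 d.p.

a = 39.500, b = 12.500

Mode = (a−1)/(κ−2) with κ = a+b, so a−1 = 0.77·50 = 38.500.
a = 39.500; b = κ − a = 12.500.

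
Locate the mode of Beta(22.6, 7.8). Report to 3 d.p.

0.761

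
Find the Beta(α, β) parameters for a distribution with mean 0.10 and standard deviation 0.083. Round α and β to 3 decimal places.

Variance = 0.083² = 0.006889. The moment-matching identity α+β = μ(1−μ)/Var − 1 gives
α+β = 0.0900/0.006889 − 1 = 12.0643, so α = μ·12.0643 = 1.206 and β = (1−μ)·12.0643 = 10.858.

α = 1.206, β = 10.858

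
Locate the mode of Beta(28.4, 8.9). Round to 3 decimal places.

With α,β > 1, mode = (α−1)/(α+β−2) = 27.4/35.3 = 0.776.

0.776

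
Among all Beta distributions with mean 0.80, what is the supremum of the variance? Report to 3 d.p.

0.160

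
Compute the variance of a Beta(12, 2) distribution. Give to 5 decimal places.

0.00816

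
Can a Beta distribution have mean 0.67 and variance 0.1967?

For any Beta, Var(X) < E[X]·(1−E[X]).
Here μ(1−μ) = 0.67×0.33 = 0.2211, and 0.1967 < 0.2211.

Yes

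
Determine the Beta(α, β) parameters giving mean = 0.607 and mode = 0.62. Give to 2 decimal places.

Let s = α+β. Mean gives α = μs = 0.607s; mode gives (α−1)/(s−2) = 0.62.
Substituting: 0.607s − 1 = 0.62(s−2) = 0.62s − 1.24, so -0.013s = -0.24 and s = 18.4615.
Then α = 0.607×18.4615 = 11.21 and β = s−α = 7.26.

α = 11.21, β = 7.26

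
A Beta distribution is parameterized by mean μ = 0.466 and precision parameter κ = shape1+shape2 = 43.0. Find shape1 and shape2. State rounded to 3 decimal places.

shape1 = 20.038, shape2 = 22.962

shape1 = μκ = 0.466×43.0 = 20.038 and shape2 = (1−μ)κ = 0.534×43.0 = 22.962.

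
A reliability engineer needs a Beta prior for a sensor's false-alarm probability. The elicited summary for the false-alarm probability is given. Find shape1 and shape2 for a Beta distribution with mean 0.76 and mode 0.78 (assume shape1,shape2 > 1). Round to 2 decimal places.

shape1 = 21.28, shape2 = 6.72

Let s = shape1+shape2. Mean gives shape1 = μs = 0.76s; mode gives (shape1−1)/(s−2) = 0.78.
Substituting: 0.76s − 1 = 0.78(s−2) = 0.78s − 1.56, so -0.02s = -0.56 and s = 28.0000.
Then shape1 = 0.76×28.0000 = 21.28 and shape2 = s−shape1 = 6.72.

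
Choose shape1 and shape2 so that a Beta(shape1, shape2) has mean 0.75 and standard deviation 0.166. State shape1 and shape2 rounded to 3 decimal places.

shape1 = 4.353, shape2 = 1.451

σ² = 0.166² = 0.027556.
With s = shape1+shape2, Var = μ(1−μ)/(s+1), so s+1 = (0.75×0.25)/0.027556 = 6.8043 and s = 5.8043.
shape1 = μs = 4.353, shape2 = (1−μ)s = 1.451.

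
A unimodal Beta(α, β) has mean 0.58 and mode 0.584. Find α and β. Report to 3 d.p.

Let s = α+β. Mean gives α = μs = 0.58s; mode gives (α−1)/(s−2) = 0.584.
Substituting: 0.58s − 1 = 0.584(s−2) = 0.584s − 1.168, so -0.004s = -0.168 and s = 42.0000.
Then α = 0.58×42.0000 = 24.360 and β = s−α = 17.640.

α = 24.360, β = 17.640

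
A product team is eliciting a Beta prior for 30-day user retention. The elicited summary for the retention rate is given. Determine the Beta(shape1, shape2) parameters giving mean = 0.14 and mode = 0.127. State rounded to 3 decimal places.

shape1 = 8.034, shape2 = 49.351

Let s = shape1+shape2. Mean gives shape1 = μs = 0.14s; mode gives (shape1−1)/(s−2) = 0.127.
Substituting: 0.14s − 1 = 0.127(s−2) = 0.127s − 0.254, so 0.013s = 0.746 and s = 57.3846.
Then shape1 = 0.14×57.3846 = 8.034 and shape2 = s−shape1 = 49.351.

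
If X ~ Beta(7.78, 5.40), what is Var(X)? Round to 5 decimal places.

α+β = 13.18 and αβ = 42.0120, so Var = αβ/[(α+β)²(α+β+1)] = 42.0120/2463.241832 = 0.01706.

0.01706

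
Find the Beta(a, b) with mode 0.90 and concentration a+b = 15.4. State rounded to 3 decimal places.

a = 13.060, b = 2.340

Mode = (a−1)/(κ−2) with κ = a+b, so a−1 = 0.90·13.4 = 12.060.
a = 13.060; b = κ − a = 2.340.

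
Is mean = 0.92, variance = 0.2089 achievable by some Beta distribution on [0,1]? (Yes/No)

No

For any Beta, Var(X) < E[X]·(1−E[X]).
Here μ(1−μ) = 0.92×0.08 = 0.0736, and 0.2089 ≥ 0.0736.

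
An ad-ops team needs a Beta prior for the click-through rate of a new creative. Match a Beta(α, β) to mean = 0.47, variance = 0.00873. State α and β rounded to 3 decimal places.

α = 12.941, β = 14.593

Let s = α+β. The Beta variance is μ(1−μ)/(s+1).
So s+1 = μ(1−μ)/σ² = (0.47×0.53)/0.00873 = 0.2491/0.00873 = 28.5338, giving s = 27.5338.
Then α = μs = 0.47×27.5338 = 12.941 and β = (1−μ)s = 0.53×27.5338 = 14.593.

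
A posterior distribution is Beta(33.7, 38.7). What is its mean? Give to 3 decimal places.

E[X] = α/(α+β) = 33.7/72.4 = 0.465.

0.465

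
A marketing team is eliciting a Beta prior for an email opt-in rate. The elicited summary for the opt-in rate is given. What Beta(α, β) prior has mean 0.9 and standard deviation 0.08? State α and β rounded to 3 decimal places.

α = 11.756, β = 1.306

Variance = 0.08² = 0.0064. The moment-matching identity α+β = μ(1−μ)/Var − 1 gives
α+β = 0.09/0.0064 − 1 = 13.0625, so α = μ·13.0625 = 11.756 and β = (1−μ)·13.0625 = 1.306.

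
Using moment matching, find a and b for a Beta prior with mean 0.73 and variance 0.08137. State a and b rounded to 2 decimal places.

By moment matching, a+b = μ(1−μ)/σ² − 1 = (0.73·0.27)/0.08137 − 1 = 2.4223 − 1 = 1.4223.
Since a/(a+b) = μ, a = 0.73·1.4223 = 1.04 and b = 0.27·1.4223 = 0.38.

a = 1.04, b = 0.38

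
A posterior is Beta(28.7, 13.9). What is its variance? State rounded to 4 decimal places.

α+β = 42.6 and αβ = 398.93, so Var = αβ/[(α+β)²(α+β+1)] = 398.93/79123.536 = 0.0050.

0.0050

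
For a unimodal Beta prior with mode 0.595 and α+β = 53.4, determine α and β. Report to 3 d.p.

α = 31.583, β = 21.817

Since the density peak of Beta(α,β) is at (α−1)/(α+β−2),
α = 1 + 0.595(53.4−2) = 31.583 and β = 53.4 − 31.583 = 21.817.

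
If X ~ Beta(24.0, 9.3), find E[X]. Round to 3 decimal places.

The Beta mean is α/(α+β) = 24.0/(24.0+9.3) = 0.721.

0.721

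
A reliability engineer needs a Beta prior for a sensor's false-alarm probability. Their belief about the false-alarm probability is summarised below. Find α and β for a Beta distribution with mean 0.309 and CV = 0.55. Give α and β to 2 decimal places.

Var = (CV·μ)² = (0.55×0.309)² = 0.028883.
α+β = μ(1−μ)/Var − 1 = 0.213519/0.028883 − 1 = 6.3925.
Thus α = 0.309·6.3925 = 1.98 and β = 0.691·6.3925 = 4.42.

α = 1.98, β = 4.42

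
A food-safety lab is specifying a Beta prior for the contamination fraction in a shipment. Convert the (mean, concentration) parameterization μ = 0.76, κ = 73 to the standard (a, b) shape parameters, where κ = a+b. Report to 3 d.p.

a = 55.480, b = 17.520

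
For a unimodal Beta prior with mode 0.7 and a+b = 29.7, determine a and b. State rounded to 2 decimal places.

a = 20.39, b = 9.31

For a,b>1 the mode is (a−1)/(a+b−2), so a = mode·(κ−2)+1 = 0.7×27.7+1 = 20.39.
And b = (1−mode)·(κ−2)+1 = 0.3×27.7+1 = 9.31.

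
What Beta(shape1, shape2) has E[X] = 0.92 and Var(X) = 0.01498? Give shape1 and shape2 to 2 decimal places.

By moment matching, shape1+shape2 = μ(1−μ)/σ² − 1 = (0.92·0.08)/0.01498 − 1 = 4.9132 − 1 = 3.9132.
Since shape1/(shape1+shape2) = μ, shape1 = 0.92·3.9132 = 3.60 and shape2 = 0.08·3.9132 = 0.31.

shape1 = 3.60, shape2 = 0.31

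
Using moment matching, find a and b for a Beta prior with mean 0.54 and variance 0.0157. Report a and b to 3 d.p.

a = 8.004, b = 6.818

By moment matching, a+b = μ(1−μ)/σ² − 1 = (0.54·0.46)/0.0157 − 1 = 15.8217 − 1 = 14.8217.
Since a/(a+b) = μ, a = 0.54·14.8217 = 8.004 and b = 0.46·14.8217 = 6.818.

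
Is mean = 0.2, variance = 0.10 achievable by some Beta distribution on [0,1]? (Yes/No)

For any Beta, Var(X) < E[X]·(1−E[X]).
Here μ(1−μ) = 0.2×0.8 = 0.16, and 0.10 < 0.16.

Yes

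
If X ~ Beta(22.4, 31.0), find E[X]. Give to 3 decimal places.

0.419

E[X] = α/(α+β) = 22.4/53.4 = 0.419.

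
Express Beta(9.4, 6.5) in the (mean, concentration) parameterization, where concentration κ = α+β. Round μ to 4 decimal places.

μ = 0.5912, κ = 15.9

κ = α+β = 9.4+6.5 = 15.9; μ = α/κ = 9.4/15.9 = 0.5912.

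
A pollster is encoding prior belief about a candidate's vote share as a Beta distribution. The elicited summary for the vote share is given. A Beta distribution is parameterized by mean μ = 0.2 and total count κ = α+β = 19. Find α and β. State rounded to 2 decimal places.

Split κ in proportion μ : (1−μ): α = 0.2·19 = 3.80, β = 19 − 3.80 = 15.20.

α = 3.80, β = 15.20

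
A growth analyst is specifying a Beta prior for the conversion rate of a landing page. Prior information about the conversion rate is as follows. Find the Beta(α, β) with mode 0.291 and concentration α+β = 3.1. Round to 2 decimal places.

α = 1.32, β = 1.78

For α,β>1 the mode is (α−1)/(α+β−2), so α = mode·(κ−2)+1 = 0.291×1.1+1 = 1.32.
And β = (1−mode)·(κ−2)+1 = 0.709×1.1+1 = 1.78.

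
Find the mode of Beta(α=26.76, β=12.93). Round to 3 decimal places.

0.683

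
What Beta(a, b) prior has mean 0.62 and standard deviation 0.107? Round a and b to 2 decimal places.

a = 12.14, b = 7.44

Variance = 0.107² = 0.011449. The moment-matching identity a+b = μ(1−μ)/Var − 1 gives
a+b = 0.2356/0.011449 − 1 = 19.5782, so a = μ·19.5782 = 12.14 and b = (1−μ)·19.5782 = 7.44.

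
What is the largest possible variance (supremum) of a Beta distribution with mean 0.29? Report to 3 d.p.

0.206

Var = μ(1−μ)/(α+β+1), which approaches μ(1−μ) as α+β → 0.
So the supremum is μ(1−μ) = 0.29×0.71 = 0.206.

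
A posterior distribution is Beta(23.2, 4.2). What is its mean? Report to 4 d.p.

The Beta mean is α/(α+β) = 23.2/(23.2+4.2) = 0.8467.

0.8467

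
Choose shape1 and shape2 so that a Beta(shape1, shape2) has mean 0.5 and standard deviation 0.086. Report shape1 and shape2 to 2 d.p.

Variance = 0.086² = 0.007396. The moment-matching identity shape1+shape2 = μ(1−μ)/Var − 1 gives
shape1+shape2 = 0.25/0.007396 − 1 = 32.8021, so shape1 = μ·32.8021 = 16.40 and shape2 = (1−μ)·32.8021 = 16.40.

shape1 = 16.40, shape2 = 16.40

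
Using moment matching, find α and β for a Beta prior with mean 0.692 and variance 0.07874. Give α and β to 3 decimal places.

α = 1.181, β = 0.526

Let s = α+β. The Beta variance is μ(1−μ)/(s+1).
So s+1 = μ(1−μ)/σ² = (0.692×0.308)/0.07874 = 0.213136/0.07874 = 2.7068, giving s = 1.7068.
Then α = μs = 0.692×1.7068 = 1.181 and β = (1−μ)s = 0.308×1.7068 = 0.526.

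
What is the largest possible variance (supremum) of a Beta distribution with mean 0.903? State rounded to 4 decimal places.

For fixed mean μ the Beta variance is μ(1−μ)/(α+β+1), increasing as α+β decreases.
Its least upper bound (not attained) is μ(1−μ) = 0.903·0.097 = 0.0876.

0.0876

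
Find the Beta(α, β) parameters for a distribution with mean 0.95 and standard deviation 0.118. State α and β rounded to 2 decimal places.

α = 2.29, β = 0.12

First σ² = 0.013924. Setting α = μn, β = (1−μ)n with n = α+β,
μ(1−μ)/(n+1) = 0.013924 ⇒ n+1 = 0.0475/0.013924 = 3.4114 ⇒ n = 2.4114.
Hence α = 0.95×2.4114 = 2.29, β = 0.05×2.4114 = 0.12.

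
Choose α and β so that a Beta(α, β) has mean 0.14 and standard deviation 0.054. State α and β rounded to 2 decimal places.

Variance = 0.054² = 0.002916. The moment-matching identity α+β = μ(1−μ)/Var − 1 gives
α+β = 0.1204/0.002916 − 1 = 40.2894, so α = μ·40.2894 = 5.64 and β = (1−μ)·40.2894 = 34.65.

α = 5.64, β = 34.65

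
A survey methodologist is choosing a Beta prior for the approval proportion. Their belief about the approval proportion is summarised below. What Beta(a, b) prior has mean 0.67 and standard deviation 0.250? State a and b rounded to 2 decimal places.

Variance = 0.250² = 0.062500. The moment-matching identity a+b = μ(1−μ)/Var − 1 gives
a+b = 0.2211/0.062500 − 1 = 2.5376, so a = μ·2.5376 = 1.70 and b = (1−μ)·2.5376 = 0.84.

a = 1.70, b = 0.84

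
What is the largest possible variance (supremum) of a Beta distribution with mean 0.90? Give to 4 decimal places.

0.0900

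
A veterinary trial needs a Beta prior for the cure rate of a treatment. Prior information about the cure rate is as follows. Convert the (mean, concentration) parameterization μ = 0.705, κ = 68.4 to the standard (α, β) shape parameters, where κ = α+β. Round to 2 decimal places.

Split κ in proportion μ : (1−μ): α = 0.705·68.4 = 48.22, β = 68.4 − 48.22 = 20.18.

α = 48.22, β = 20.18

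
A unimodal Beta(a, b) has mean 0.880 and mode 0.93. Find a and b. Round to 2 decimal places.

With s = a+b: μ = a/s and mode = (a−1)/(s−2). Eliminating a = μs,
μs − 1 = m(s−2) ⇒ s(μ−m) = 1−2m ⇒ s = -0.86/-0.050 = 17.2000.
So a = μs = 15.14, b = (1−μ)s = 2.06.

a = 15.14, b = 2.06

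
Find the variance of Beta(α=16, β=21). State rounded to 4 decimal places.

0.0065

Var = αβ/[(α+β)²(α+β+1)] = (16×21)/(37²×38) = 336/52022 = 0.0065.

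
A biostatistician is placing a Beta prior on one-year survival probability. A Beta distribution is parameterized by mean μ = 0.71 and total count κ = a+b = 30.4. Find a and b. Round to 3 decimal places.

a = 21.584, b = 8.816

a = μκ = 0.71×30.4 = 21.584 and b = (1−μ)κ = 0.29×30.4 = 8.816.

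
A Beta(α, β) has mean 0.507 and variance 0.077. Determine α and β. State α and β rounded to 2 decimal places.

By moment matching, α+β = μ(1−μ)/σ² − 1 = (0.507·0.493)/0.077 − 1 = 3.2461 − 1 = 2.2461.
Since α/(α+β) = μ, α = 0.507·2.2461 = 1.14 and β = 0.493·2.2461 = 1.11.

α = 1.14, β = 1.11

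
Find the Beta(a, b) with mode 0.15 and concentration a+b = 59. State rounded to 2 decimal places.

Since the density peak of Beta(a,b) is at (a−1)/(a+b−2),
a = 1 + 0.15(59−2) = 9.55 and b = 59 − 9.55 = 49.45.

a = 9.55, b = 49.45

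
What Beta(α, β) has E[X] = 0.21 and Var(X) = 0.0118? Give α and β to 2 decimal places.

By moment matching, α+β = μ(1−μ)/σ² − 1 = (0.21·0.79)/0.0118 − 1 = 14.0593 − 1 = 13.0593.
Since α/(α+β) = μ, α = 0.21·13.0593 = 2.74 and β = 0.79·13.0593 = 10.32.

α = 2.74, β = 10.32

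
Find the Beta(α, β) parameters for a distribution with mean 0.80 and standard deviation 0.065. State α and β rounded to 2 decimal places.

α = 29.50, β = 7.37

First σ² = 0.004225. Setting α = μn, β = (1−μ)n with n = α+β,
μ(1−μ)/(n+1) = 0.004225 ⇒ n+1 = 0.1600/0.004225 = 37.8698 ⇒ n = 36.8698.
Hence α = 0.80×36.8698 = 29.50, β = 0.20×36.8698 = 7.37.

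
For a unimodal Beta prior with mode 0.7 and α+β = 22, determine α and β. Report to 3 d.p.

α = 15.000, β = 7.000

Since the density peak of Beta(α,β) is at (α−1)/(α+β−2),
α = 1 + 0.7(22−2) = 15.000 and β = 22 − 15.000 = 7.000.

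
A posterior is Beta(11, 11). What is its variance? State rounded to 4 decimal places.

0.0109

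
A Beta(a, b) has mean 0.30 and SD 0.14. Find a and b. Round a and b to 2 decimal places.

a = 2.91, b = 6.80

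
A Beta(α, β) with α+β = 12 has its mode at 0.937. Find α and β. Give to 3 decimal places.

α = 10.370, β = 1.630

For α,β>1 the mode is (α−1)/(α+β−2), so α = mode·(κ−2)+1 = 0.937×10+1 = 10.370.
And β = (1−mode)·(κ−2)+1 = 0.063×10+1 = 1.630.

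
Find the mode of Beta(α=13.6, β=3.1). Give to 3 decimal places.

0.857

With α,β > 1, mode = (α−1)/(α+β−2) = 12.6/14.7 = 0.857.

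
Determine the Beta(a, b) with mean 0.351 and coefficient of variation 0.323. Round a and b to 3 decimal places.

σ = CV·μ = 0.323×0.351 = 0.11337, so σ² = 0.012853.
s+1 = μ(1−μ)/σ² = 0.227799/0.012853 = 17.7228, so s = a+b = 16.7228.
a = μs = 5.870, b = (1−μ)s = 10.853.

a = 5.870, b = 10.853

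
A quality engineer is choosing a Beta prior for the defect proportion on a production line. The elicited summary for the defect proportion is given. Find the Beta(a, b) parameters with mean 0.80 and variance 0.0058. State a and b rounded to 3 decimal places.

a = 21.269, b = 5.317

Let s = a+b. The Beta variance is μ(1−μ)/(s+1).
So s+1 = μ(1−μ)/σ² = (0.80×0.20)/0.0058 = 0.1600/0.0058 = 27.5862, giving s = 26.5862.
Then a = μs = 0.80×26.5862 = 21.269 and b = (1−μ)s = 0.20×26.5862 = 5.317.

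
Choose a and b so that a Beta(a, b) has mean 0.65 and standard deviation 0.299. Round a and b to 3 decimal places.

a = 1.004, b = 0.541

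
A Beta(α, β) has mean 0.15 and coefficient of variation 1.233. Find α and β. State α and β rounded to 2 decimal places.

α = 0.41, β = 2.32

σ = CV·μ = 1.233×0.15 = 0.18495, so σ² = 0.034207.
s+1 = μ(1−μ)/σ² = 0.1275/0.034207 = 3.7274, so s = α+β = 2.7274.
α = μs = 0.41, β = (1−μ)s = 2.32.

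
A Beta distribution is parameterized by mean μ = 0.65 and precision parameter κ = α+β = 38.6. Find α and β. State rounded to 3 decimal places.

α = 25.090, β = 13.510

α = μκ = 0.65×38.6 = 25.090 and β = (1−μ)κ = 0.35×38.6 = 13.510.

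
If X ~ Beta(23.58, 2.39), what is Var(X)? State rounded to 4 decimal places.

0.0031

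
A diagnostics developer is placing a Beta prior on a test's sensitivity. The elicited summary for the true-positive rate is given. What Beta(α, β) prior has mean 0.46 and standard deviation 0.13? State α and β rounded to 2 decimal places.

α = 6.30, β = 7.40

σ² = 0.13² = 0.0169.
With s = α+β, Var = μ(1−μ)/(s+1), so s+1 = (0.46×0.54)/0.0169 = 14.6982 and s = 13.6982.
α = μs = 6.30, β = (1−μ)s = 7.40.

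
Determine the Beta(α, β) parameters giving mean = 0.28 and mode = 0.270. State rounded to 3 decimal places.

α = 12.880, β = 33.120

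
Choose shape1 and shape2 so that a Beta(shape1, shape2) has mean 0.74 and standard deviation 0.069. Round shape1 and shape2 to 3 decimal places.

shape1 = 29.165, shape2 = 10.247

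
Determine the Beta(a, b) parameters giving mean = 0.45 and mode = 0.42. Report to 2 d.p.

Let s = a+b. Mean gives a = μs = 0.45s; mode gives (a−1)/(s−2) = 0.42.
Substituting: 0.45s − 1 = 0.42(s−2) = 0.42s − 0.84, so 0.03s = 0.16 and s = 5.3333.
Then a = 0.45×5.3333 = 2.40 and b = s−a = 2.93.

a = 2.40, b = 2.93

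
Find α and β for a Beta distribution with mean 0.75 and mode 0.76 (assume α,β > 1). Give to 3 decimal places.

With s = α+β: μ = α/s and mode = (α−1)/(s−2). Eliminating α = μs,
μs − 1 = m(s−2) ⇒ s(μ−m) = 1−2m ⇒ s = -0.52/-0.01 = 52.0000.
So α = μs = 39.000, β = (1−μ)s = 13.000.

α = 39.000, β = 13.000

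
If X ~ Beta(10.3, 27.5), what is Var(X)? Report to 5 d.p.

0.00511

Var = αβ/[(α+β)²(α+β+1)] = (10.3×27.5)/(37.8²×38.8) = 283.25/55438.992 = 0.00511.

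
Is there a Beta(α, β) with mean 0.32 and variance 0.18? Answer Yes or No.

The Beta variance bound is σ² < μ(1−μ).
Here μ(1−μ) = 0.32×0.68 = 0.2176, and 0.18 < 0.2176.

Yes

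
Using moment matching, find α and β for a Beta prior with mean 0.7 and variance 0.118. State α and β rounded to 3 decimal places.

α = 0.546, β = 0.234

By moment matching, α+β = μ(1−μ)/σ² − 1 = (0.7·0.3)/0.118 − 1 = 1.7797 − 1 = 0.7797.
Since α/(α+β) = μ, α = 0.7·0.7797 = 0.546 and β = 0.3·0.7797 = 0.234.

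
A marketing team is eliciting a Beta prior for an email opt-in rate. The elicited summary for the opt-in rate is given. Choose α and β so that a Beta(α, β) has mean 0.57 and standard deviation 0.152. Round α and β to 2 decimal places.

α = 5.48, β = 4.13

Variance = 0.152² = 0.023104. The moment-matching identity α+β = μ(1−μ)/Var − 1 gives
α+β = 0.2451/0.023104 − 1 = 9.6086, so α = μ·9.6086 = 5.48 and β = (1−μ)·9.6086 = 4.13.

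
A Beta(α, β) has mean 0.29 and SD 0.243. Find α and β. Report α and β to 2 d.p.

First σ² = 0.059049. Setting α = μn, β = (1−μ)n with n = α+β,
μ(1−μ)/(n+1) = 0.059049 ⇒ n+1 = 0.2059/0.059049 = 3.4869 ⇒ n = 2.4869.
Hence α = 0.29×2.4869 = 0.72, β = 0.71×2.4869 = 1.77.

α = 0.72, β = 1.77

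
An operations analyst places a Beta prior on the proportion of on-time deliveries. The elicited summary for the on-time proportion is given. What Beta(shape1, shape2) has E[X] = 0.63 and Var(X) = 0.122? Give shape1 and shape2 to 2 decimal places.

Write ν = shape1+shape2; then shape1 = μν and Var = μ(1−μ)/(ν+1).
ν = μ(1−μ)/Var − 1 = 0.2331/0.122 − 1 = 0.9107.
shape1 = 0.63·0.9107 = 0.57, shape2 = 0.37·0.9107 = 0.34.

shape1 = 0.57, shape2 = 0.34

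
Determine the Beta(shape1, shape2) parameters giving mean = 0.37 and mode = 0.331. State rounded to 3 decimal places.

shape1 = 3.207, shape2 = 5.460

With s = shape1+shape2: μ = shape1/s and mode = (shape1−1)/(s−2). Eliminating shape1 = μs,
μs − 1 = m(s−2) ⇒ s(μ−m) = 1−2m ⇒ s = 0.338/0.039 = 8.6667.
So shape1 = μs = 3.207, shape2 = (1−μ)s = 5.460.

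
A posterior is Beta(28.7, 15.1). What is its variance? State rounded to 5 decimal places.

0.00504

μ = 28.7/43.8 = 0.655251; Var = μ(1−μ)/(α+β+1) = 0.2258971/44.8 = 0.00504.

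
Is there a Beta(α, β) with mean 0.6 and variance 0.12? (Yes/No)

Yes

For any Beta, Var(X) < E[X]·(1−E[X]).
Here μ(1−μ) = 0.6×0.4 = 0.24, and 0.12 < 0.24.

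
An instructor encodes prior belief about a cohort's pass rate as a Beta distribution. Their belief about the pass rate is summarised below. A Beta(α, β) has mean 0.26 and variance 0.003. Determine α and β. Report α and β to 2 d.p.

α = 16.41, β = 46.72

By moment matching, α+β = μ(1−μ)/σ² − 1 = (0.26·0.74)/0.003 − 1 = 64.1333 − 1 = 63.1333.
Since α/(α+β) = μ, α = 0.26·63.1333 = 16.41 and β = 0.74·63.1333 = 46.72.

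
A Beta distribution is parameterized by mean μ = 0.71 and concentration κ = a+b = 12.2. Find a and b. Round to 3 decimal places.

a = 8.662, b = 3.538

a = μκ = 0.71×12.2 = 8.662 and b = (1−μ)κ = 0.29×12.2 = 3.538.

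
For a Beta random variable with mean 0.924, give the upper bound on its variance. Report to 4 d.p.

For fixed mean μ the Beta variance is μ(1−μ)/(α+β+1), increasing as α+β decreases.
Its least upper bound (not attained) is μ(1−μ) = 0.924·0.076 = 0.0702.

0.0702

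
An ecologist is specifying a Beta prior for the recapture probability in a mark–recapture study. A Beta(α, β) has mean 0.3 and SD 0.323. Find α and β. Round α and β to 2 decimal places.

α = 0.30, β = 0.71

First σ² = 0.104329. Setting α = μn, β = (1−μ)n with n = α+β,
μ(1−μ)/(n+1) = 0.104329 ⇒ n+1 = 0.21/0.104329 = 2.0129 ⇒ n = 1.0129.
Hence α = 0.3×1.0129 = 0.30, β = 0.7×1.0129 = 0.71.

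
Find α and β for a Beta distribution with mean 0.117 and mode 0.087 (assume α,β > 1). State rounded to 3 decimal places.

α = 3.221, β = 24.312

Let s = α+β. Mean gives α = μs = 0.117s; mode gives (α−1)/(s−2) = 0.087.
Substituting: 0.117s − 1 = 0.087(s−2) = 0.087s − 0.174, so 0.030s = 0.826 and s = 27.5333.
Then α = 0.117×27.5333 = 3.221 and β = s−α = 24.312.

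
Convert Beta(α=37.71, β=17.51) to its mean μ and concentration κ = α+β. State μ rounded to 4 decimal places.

μ = 0.6829, κ = 55.22

κ = α+β = 37.71+17.51 = 55.22; μ = α/κ = 37.71/55.22 = 0.6829.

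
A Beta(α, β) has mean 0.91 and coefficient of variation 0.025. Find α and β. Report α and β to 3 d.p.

α = 143.090, β = 14.152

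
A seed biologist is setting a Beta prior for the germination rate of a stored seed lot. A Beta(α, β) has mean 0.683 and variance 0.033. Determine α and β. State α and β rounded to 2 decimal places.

By moment matching, α+β = μ(1−μ)/σ² − 1 = (0.683·0.317)/0.033 − 1 = 6.5609 − 1 = 5.5609.
Since α/(α+β) = μ, α = 0.683·5.5609 = 3.80 and β = 0.317·5.5609 = 1.76.

α = 3.80, β = 1.76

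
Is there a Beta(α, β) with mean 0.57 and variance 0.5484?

For any Beta, Var(X) < E[X]·(1−E[X]).
Here μ(1−μ) = 0.57×0.43 = 0.2451, and 0.5484 ≥ 0.2451.

No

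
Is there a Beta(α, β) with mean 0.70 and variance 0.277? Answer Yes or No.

For any Beta, Var(X) < E[X]·(1−E[X]).
Here μ(1−μ) = 0.70×0.30 = 0.2100, and 0.277 ≥ 0.2100.

No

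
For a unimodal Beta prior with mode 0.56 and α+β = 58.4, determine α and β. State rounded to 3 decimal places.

α = 32.584, β = 25.816

Mode = (α−1)/(κ−2) with κ = α+β, so α−1 = 0.56·56.4 = 31.584.
α = 32.584; β = κ − α = 25.816.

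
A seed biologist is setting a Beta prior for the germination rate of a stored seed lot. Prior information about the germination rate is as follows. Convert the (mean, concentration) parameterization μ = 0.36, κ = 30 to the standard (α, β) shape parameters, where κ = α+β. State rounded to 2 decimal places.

α = 10.80, β = 19.20

α = μκ = 0.36×30 = 10.80 and β = (1−μ)κ = 0.64×30 = 19.20.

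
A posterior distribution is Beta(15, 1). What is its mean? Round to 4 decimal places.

0.9375

E[X] = α/(α+β) = 15/16 = 0.9375.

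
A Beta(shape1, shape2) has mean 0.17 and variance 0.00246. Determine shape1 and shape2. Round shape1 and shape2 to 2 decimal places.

Let s = shape1+shape2. The Beta variance is μ(1−μ)/(s+1).
So s+1 = μ(1−μ)/σ² = (0.17×0.83)/0.00246 = 0.1411/0.00246 = 57.3577, giving s = 56.3577.
Then shape1 = μs = 0.17×56.3577 = 9.58 and shape2 = (1−μ)s = 0.83×56.3577 = 46.78.

shape1 = 9.58, shape2 = 46.78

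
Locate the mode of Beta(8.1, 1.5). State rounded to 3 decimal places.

0.934

The density x^(α−1)(1−x)^(β−1) is maximised at (α−1)/(α+β−2) = 7.1/7.6 = 0.934.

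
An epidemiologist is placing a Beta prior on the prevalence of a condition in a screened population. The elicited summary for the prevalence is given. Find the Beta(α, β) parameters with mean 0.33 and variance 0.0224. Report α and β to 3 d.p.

Write ν = α+β; then α = μν and Var = μ(1−μ)/(ν+1).
ν = μ(1−μ)/Var − 1 = 0.2211/0.0224 − 1 = 8.8705.
α = 0.33·8.8705 = 2.927, β = 0.67·8.8705 = 5.943.

α = 2.927, β = 5.943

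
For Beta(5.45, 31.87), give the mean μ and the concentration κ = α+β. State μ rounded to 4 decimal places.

κ = α+β = 5.45+31.87 = 37.32; μ = α/κ = 5.45/37.32 = 0.1460.

μ = 0.1460, κ = 37.32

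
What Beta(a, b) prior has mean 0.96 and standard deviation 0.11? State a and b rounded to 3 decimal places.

a = 2.087, b = 0.087

First σ² = 0.0121. Setting a = μn, b = (1−μ)n with n = a+b,
μ(1−μ)/(n+1) = 0.0121 ⇒ n+1 = 0.0384/0.0121 = 3.1736 ⇒ n = 2.1736.
Hence a = 0.96×2.1736 = 2.087, b = 0.04×2.1736 = 0.087.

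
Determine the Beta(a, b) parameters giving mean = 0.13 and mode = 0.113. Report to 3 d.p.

a = 5.919, b = 39.611

With s = a+b: μ = a/s and mode = (a−1)/(s−2). Eliminating a = μs,
μs − 1 = m(s−2) ⇒ s(μ−m) = 1−2m ⇒ s = 0.774/0.017 = 45.5294.
So a = μs = 5.919, b = (1−μ)s = 39.611.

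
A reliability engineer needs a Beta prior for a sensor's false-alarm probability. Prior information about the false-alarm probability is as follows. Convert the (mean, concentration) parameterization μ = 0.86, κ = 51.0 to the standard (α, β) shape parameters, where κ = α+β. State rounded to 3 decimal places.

Split κ in proportion μ : (1−μ): α = 0.86·51.0 = 43.860, β = 51.0 − 43.860 = 7.140.

α = 43.860, β = 7.140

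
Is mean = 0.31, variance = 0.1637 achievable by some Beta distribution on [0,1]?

Yes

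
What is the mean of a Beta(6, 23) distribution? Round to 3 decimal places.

E[X] = α/(α+β) = 6/29 = 0.207.

0.207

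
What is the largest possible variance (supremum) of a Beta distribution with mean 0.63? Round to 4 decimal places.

0.2331

For fixed mean μ the Beta variance is μ(1−μ)/(α+β+1), increasing as α+β decreases.
Its least upper bound (not attained) is μ(1−μ) = 0.63·0.37 = 0.2331.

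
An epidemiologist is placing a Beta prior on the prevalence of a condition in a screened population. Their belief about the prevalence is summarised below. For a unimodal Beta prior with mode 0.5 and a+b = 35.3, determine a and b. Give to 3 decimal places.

a = 17.650, b = 17.650

For a,b>1 the mode is (a−1)/(a+b−2), so a = mode·(κ−2)+1 = 0.5×33.3+1 = 17.650.
And b = (1−mode)·(κ−2)+1 = 0.5×33.3+1 = 17.650.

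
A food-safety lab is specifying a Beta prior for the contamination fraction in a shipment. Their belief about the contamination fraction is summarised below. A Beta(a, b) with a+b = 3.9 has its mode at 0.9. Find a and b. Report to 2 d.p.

Since the density peak of Beta(a,b) is at (a−1)/(a+b−2),
a = 1 + 0.9(3.9−2) = 2.71 and b = 3.9 − 2.71 = 1.19.

a = 2.71, b = 1.19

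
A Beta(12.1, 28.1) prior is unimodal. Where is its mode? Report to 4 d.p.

The density x^(α−1)(1−x)^(β−1) is maximised at (α−1)/(α+β−2) = 11.1/38.2 = 0.2906.

0.2906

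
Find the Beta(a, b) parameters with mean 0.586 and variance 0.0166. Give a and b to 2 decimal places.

a = 7.98, b = 5.64

By moment matching, a+b = μ(1−μ)/σ² − 1 = (0.586·0.414)/0.0166 − 1 = 14.6147 − 1 = 13.6147.
Since a/(a+b) = μ, a = 0.586·13.6147 = 7.98 and b = 0.414·13.6147 = 5.64.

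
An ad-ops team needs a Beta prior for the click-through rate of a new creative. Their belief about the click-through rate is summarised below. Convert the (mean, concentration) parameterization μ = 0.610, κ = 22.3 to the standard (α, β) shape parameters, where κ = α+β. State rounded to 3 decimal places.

α = 13.603, β = 8.697

α = μκ = 0.610×22.3 = 13.603 and β = (1−μ)κ = 0.390×22.3 = 8.697.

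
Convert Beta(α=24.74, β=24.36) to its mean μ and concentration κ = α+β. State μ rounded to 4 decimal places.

κ = α+β = 24.74+24.36 = 49.10; μ = α/κ = 24.74/49.10 = 0.5039.

μ = 0.5039, κ = 49.10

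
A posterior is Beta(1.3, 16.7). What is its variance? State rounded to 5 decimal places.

α+β = 18.0 and αβ = 21.71, so Var = αβ/[(α+β)²(α+β+1)] = 21.71/6156.000 = 0.00353.

0.00353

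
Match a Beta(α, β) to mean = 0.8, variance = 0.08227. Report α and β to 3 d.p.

By moment matching, α+β = μ(1−μ)/σ² − 1 = (0.8·0.2)/0.08227 − 1 = 1.9448 − 1 = 0.9448.
Since α/(α+β) = μ, α = 0.8·0.9448 = 0.756 and β = 0.2·0.9448 = 0.189.

α = 0.756, β = 0.189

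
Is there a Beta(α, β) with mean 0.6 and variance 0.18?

For any Beta, Var(X) < E[X]·(1−E[X]).
Here μ(1−μ) = 0.6×0.4 = 0.24, and 0.18 < 0.24.

Yes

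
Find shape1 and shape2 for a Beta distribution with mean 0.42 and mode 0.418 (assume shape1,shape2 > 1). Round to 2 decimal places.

shape1 = 34.44, shape2 = 47.56

Let s = shape1+shape2. Mean gives shape1 = μs = 0.42s; mode gives (shape1−1)/(s−2) = 0.418.
Substituting: 0.42s − 1 = 0.418(s−2) = 0.418s − 0.836, so 0.002s = 0.164 and s = 82.0000.
Then shape1 = 0.42×82.0000 = 34.44 and shape2 = s−shape1 = 47.56.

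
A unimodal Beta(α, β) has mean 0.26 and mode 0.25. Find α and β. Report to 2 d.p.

α = 13.00, β = 37.00

Let s = α+β. Mean gives α = μs = 0.26s; mode gives (α−1)/(s−2) = 0.25.
Substituting: 0.26s − 1 = 0.25(s−2) = 0.25s − 0.50, so 0.01s = 0.50 and s = 50.0000.
Then α = 0.26×50.0000 = 13.00 and β = s−α = 37.00.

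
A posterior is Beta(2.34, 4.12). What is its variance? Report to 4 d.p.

0.0310

Var = αβ/[(α+β)²(α+β+1)] = (2.34×4.12)/(6.46²×7.46) = 9.6408/311.317736 = 0.0310.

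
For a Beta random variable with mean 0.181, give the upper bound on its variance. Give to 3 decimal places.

0.148

For fixed mean μ the Beta variance is μ(1−μ)/(α+β+1), increasing as α+β decreases.
Its least upper bound (not attained) is μ(1−μ) = 0.181·0.819 = 0.148.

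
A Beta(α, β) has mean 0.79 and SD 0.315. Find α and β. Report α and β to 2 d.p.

α = 0.53, β = 0.14

First σ² = 0.099225. Setting α = μn, β = (1−μ)n with n = α+β,
μ(1−μ)/(n+1) = 0.099225 ⇒ n+1 = 0.1659/0.099225 = 1.6720 ⇒ n = 0.6720.
Hence α = 0.79×0.6720 = 0.53, β = 0.21×0.6720 = 0.14.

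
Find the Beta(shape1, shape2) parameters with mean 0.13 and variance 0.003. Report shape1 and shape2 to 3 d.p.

shape1 = 4.771, shape2 = 31.929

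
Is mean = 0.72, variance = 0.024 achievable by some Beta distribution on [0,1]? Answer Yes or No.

Yes

The Beta variance bound is σ² < μ(1−μ).
Here μ(1−μ) = 0.72×0.28 = 0.2016, and 0.024 < 0.2016.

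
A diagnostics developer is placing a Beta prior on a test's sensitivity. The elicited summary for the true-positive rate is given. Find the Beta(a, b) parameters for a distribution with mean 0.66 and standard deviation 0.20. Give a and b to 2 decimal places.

a = 3.04, b = 1.57

First σ² = 0.0400. Setting a = μn, b = (1−μ)n with n = a+b,
μ(1−μ)/(n+1) = 0.0400 ⇒ n+1 = 0.2244/0.0400 = 5.6100 ⇒ n = 4.6100.
Hence a = 0.66×4.6100 = 3.04, b = 0.34×4.6100 = 1.57.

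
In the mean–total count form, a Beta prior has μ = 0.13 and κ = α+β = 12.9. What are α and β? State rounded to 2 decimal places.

α = 1.68, β = 11.22

α = μκ = 0.13×12.9 = 1.68 and β = (1−μ)κ = 0.87×12.9 = 11.22.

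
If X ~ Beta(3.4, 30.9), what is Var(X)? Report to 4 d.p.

α+β = 34.3 and αβ = 105.06, so Var = αβ/[(α+β)²(α+β+1)] = 105.06/41530.097 = 0.0025.

0.0025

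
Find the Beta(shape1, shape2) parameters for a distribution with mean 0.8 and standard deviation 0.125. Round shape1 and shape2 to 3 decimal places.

First σ² = 0.015625. Setting shape1 = μn, shape2 = (1−μ)n with n = shape1+shape2,
μ(1−μ)/(n+1) = 0.015625 ⇒ n+1 = 0.16/0.015625 = 10.2400 ⇒ n = 9.2400.
Hence shape1 = 0.8×9.2400 = 7.392, shape2 = 0.2×9.2400 = 1.848.

shape1 = 7.392, shape2 = 1.848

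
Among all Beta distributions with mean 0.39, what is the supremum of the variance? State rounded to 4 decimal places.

0.2379

Var = μ(1−μ)/(α+β+1), which approaches μ(1−μ) as α+β → 0.
So the supremum is μ(1−μ) = 0.39×0.61 = 0.2379.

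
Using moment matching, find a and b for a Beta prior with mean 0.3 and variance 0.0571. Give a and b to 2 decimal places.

By moment matching, a+b = μ(1−μ)/σ² − 1 = (0.3·0.7)/0.0571 − 1 = 3.6778 − 1 = 2.6778.
Since a/(a+b) = μ, a = 0.3·2.6778 = 0.80 and b = 0.7·2.6778 = 1.87.

a = 0.80, b = 1.87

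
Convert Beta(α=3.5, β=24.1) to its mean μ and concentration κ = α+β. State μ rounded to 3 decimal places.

μ = 0.127, κ = 27.6

κ = α+β = 3.5+24.1 = 27.6; μ = α/κ = 3.5/27.6 = 0.127.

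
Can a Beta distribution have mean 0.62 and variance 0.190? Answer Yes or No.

For any Beta, Var(X) < E[X]·(1−E[X]).
Here μ(1−μ) = 0.62×0.38 = 0.2356, and 0.190 < 0.2356.

Yes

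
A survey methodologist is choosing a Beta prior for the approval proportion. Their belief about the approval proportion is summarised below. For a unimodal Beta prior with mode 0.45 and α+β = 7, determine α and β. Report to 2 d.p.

Since the density peak of Beta(α,β) is at (α−1)/(α+β−2),
α = 1 + 0.45(7−2) = 3.25 and β = 7 − 3.25 = 3.75.

α = 3.25, β = 3.75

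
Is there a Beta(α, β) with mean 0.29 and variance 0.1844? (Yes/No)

Yes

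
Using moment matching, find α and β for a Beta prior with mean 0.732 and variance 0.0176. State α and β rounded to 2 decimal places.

α = 7.43, β = 2.72

Let s = α+β. The Beta variance is μ(1−μ)/(s+1).
So s+1 = μ(1−μ)/σ² = (0.732×0.268)/0.0176 = 0.196176/0.0176 = 11.1464, giving s = 10.1464.
Then α = μs = 0.732×10.1464 = 7.43 and β = (1−μ)s = 0.268×10.1464 = 2.72.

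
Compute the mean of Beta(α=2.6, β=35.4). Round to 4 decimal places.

E[X] = α/(α+β) = 2.6/38.0 = 0.0684.

0.0684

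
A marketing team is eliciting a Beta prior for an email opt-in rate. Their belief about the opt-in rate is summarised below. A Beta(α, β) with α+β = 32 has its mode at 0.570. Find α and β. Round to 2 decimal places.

α = 18.10, β = 13.90

For α,β>1 the mode is (α−1)/(α+β−2), so α = mode·(κ−2)+1 = 0.570×30+1 = 18.10.
And β = (1−mode)·(κ−2)+1 = 0.430×30+1 = 13.90.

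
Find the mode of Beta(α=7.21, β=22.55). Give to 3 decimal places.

The density x^(α−1)(1−x)^(β−1) is maximised at (α−1)/(α+β−2) = 6.21/27.76 = 0.224.

0.224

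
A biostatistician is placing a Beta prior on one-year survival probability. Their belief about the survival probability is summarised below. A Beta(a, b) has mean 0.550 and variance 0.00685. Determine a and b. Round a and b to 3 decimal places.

a = 19.322, b = 15.809

By moment matching, a+b = μ(1−μ)/σ² − 1 = (0.550·0.450)/0.00685 − 1 = 36.1314 − 1 = 35.1314.
Since a/(a+b) = μ, a = 0.550·35.1314 = 19.322 and b = 0.450·35.1314 = 15.809.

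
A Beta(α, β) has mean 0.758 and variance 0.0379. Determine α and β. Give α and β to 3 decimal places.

Let s = α+β. The Beta variance is μ(1−μ)/(s+1).
So s+1 = μ(1−μ)/σ² = (0.758×0.242)/0.0379 = 0.183436/0.0379 = 4.8400, giving s = 3.8400.
Then α = μs = 0.758×3.8400 = 2.911 and β = (1−μ)s = 0.242×3.8400 = 0.929.

α = 2.911, β = 0.929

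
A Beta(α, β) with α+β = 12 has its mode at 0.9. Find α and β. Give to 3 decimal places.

α = 10.000, β = 2.000

Mode = (α−1)/(κ−2) with κ = α+β, so α−1 = 0.9·10 = 9.000.
α = 10.000; β = κ − α = 2.000.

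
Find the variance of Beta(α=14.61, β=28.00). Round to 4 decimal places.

μ = 14.61/42.61 = 0.342877; Var = μ(1−μ)/(α+β+1) = 0.2253124/43.61 = 0.0052.

0.0052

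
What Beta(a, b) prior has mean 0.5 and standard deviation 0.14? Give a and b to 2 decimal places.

First σ² = 0.0196. Setting a = μn, b = (1−μ)n with n = a+b,
μ(1−μ)/(n+1) = 0.0196 ⇒ n+1 = 0.25/0.0196 = 12.7551 ⇒ n = 11.7551.
Hence a = 0.5×11.7551 = 5.88, b = 0.5×11.7551 = 5.88.

a = 5.88, b = 5.88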